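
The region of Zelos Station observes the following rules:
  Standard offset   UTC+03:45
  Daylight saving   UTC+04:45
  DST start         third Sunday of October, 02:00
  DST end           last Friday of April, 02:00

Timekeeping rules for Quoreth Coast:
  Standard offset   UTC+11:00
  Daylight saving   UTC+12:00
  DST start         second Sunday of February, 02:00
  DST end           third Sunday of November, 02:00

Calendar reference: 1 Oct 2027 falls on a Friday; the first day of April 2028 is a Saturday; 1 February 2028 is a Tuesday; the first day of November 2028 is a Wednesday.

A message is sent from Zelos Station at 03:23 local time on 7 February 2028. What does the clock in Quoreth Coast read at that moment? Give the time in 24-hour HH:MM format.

1 October 2027 is a Friday, so the first Sunday is October 3 and the third is October 17.
1 April 2028 is a Saturday, so Fridays fall on 7, 14, 21, 28; the last is April 28.
Daylight saving runs 17 October 2027 – 28 April 2028; 7 February 2028 is inside that window, so Zelos Station is at UTC+04:45.
03:23 Zelos Station − 4h45m = 22:38 UTC (rolling into the previous day, 6 February 2028).
1 February 2028 is a Tuesday, so the first Sunday is February 6 and the second is February 13.
1 November 2028 is a Wednesday, so the first Sunday is November 5 and the third is November 19.
At the standard offset (UTC+11:00), 22:38 UTC + 11h = 09:38 Quoreth Coast standard time (rolling into the next day, 7 February 2028).
The standard-time date in Quoreth Coast, 7 February 2028, does not fall between 13 February and 19 November, so daylight saving is not in effect and Quoreth Coast is at UTC+11:00.
22:38 UTC + 11h = 09:38 Quoreth Coast (rolling into the next day, 7 February 2028).

09:38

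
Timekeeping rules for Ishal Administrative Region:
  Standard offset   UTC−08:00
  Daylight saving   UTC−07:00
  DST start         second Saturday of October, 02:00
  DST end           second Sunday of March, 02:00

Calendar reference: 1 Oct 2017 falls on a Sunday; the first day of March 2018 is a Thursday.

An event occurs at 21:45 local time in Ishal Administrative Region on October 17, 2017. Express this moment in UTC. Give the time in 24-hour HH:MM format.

04:45

1 October 2017 is a Sunday, so the first Saturday is October 7 and the second is October 14.
1 March 2018 is a Thursday, so the first Sunday is March 4 and the second is March 11.
October 17, 2017 lies within the daylight-saving period (14 October 2017 – 11 March 2018), so Ishal Administrative Region is on daylight time, UTC−07:00.
21:45 local + 7h = 04:45 UTC (rolling into the next day, 18 October 2017).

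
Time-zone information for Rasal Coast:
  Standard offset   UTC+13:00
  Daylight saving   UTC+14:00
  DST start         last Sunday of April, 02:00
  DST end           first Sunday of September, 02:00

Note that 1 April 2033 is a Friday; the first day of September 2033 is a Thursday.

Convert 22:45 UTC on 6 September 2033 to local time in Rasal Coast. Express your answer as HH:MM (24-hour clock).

11:45

1 April 2033 is a Friday, so Sundays fall on 3, 10, 17, 24; the last is April 24.
1 September 2033 is a Thursday, so the first Sunday is September 4.
At the standard offset (UTC+13:00), 22:45 UTC + 13h = 11:45 Rasal Coast standard time (rolling into the next day, 7 September 2033).
The standard-time date in Rasal Coast, 7 September 2033, does not fall between 24 April and 4 September, so daylight saving is not in effect and Rasal Coast is at UTC+13:00.
22:45 UTC + 13h = 11:45 local (rolling into the next day, 7 September 2033).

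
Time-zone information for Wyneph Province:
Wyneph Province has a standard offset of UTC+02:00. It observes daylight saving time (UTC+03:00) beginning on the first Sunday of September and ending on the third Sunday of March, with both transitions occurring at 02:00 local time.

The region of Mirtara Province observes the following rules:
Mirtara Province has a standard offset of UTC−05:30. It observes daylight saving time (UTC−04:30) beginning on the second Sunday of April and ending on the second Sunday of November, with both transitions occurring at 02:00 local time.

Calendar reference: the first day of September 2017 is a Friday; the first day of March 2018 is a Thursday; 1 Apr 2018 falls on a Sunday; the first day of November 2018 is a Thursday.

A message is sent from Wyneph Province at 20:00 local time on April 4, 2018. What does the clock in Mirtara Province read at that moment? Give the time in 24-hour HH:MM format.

1 September 2017 is a Friday, so the first Sunday is September 3.
1 March 2018 is a Thursday, so the first Sunday is March 4 and the third is March 18.
Daylight saving runs 3 September 2017 – 18 March 2018; April 4, 2018 is outside that window, so Wyneph Province is on standard time at UTC+02:00.
20:00 Wyneph Province − 2h = 18:00 UTC.
1 April 2018 is a Sunday, so the first Sunday is April 1 and the second is April 8.
1 November 2018 is a Thursday, so the first Sunday is November 4 and the second is November 11.
At the standard offset (UTC−05:30), 18:00 UTC − 5h30m = 12:30 Mirtara Province standard time.
The standard-time date in Mirtara Province, April 4, 2018, is outside the daylight-saving period (8 April – 11 November), so Mirtara Province is on standard time, UTC−05:30.
18:00 UTC − 5h30m = 12:30 Mirtara Province.

12:30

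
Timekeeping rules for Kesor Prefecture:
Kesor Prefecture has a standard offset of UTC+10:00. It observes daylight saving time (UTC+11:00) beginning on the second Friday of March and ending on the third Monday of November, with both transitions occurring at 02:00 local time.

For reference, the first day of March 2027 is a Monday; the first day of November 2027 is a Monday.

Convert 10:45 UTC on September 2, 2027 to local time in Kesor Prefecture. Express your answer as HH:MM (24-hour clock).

1 March 2027 is a Monday, so the first Friday is March 5 and the second is March 12.
1 November 2027 is a Monday, so the first Monday is November 1 and the third is November 15.
At the standard offset (UTC+10:00), 10:45 UTC + 10h = 20:45 Kesor Prefecture standard time.
The standard-time date in Kesor Prefecture, September 2, 2027, falls between 12 March and 15 November, so daylight saving is in effect and Kesor Prefecture is at UTC+11:00.
10:45 UTC + 11h = 21:45 local.

21:45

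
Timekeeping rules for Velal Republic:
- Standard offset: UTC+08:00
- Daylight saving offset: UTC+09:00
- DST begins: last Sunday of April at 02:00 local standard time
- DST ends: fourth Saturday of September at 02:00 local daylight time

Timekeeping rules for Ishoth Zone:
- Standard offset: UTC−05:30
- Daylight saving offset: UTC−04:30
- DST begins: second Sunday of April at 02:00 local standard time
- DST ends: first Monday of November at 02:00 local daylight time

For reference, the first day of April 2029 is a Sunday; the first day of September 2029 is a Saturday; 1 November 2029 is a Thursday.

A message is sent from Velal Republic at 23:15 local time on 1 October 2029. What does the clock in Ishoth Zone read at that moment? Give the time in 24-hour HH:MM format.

1 April 2029 is a Sunday, so Sundays fall on 1, 8, 15, 22, 29; the last is April 29.
1 September 2029 is a Saturday, so the first Saturday is September 1 and the fourth is September 22.
1 October 2029 does not fall between 29 April and 22 September, so daylight saving is not in effect and Velal Republic is at UTC+08:00.
23:15 Velal Republic − 8h = 15:15 UTC.
1 April 2029 is a Sunday, so the first Sunday is April 1 and the second is April 8.
1 November 2029 is a Thursday, so the first Monday is November 5.
At the standard offset (UTC−05:30), 15:15 UTC − 5h30m = 09:45 Ishoth Zone standard time.
The standard-time date in Ishoth Zone, 1 October 2029, falls between 8 April and 5 November, so daylight saving is in effect and Ishoth Zone is at UTC−04:30.
15:15 UTC − 4h30m = 10:45 Ishoth Zone.

10:45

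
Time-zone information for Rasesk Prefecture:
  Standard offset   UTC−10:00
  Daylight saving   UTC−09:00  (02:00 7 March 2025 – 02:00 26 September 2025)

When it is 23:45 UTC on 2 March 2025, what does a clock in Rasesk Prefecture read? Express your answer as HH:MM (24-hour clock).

At the standard offset (UTC−10:00), 23:45 UTC − 10h = 13:45 Rasesk Prefecture standard time.
The standard-time date in Rasesk Prefecture, 2 March 2025, is outside the daylight-saving period (7 March – 26 September), so Rasesk Prefecture is on standard time, UTC−10:00.
23:45 UTC − 10h = 13:45 local.

13:45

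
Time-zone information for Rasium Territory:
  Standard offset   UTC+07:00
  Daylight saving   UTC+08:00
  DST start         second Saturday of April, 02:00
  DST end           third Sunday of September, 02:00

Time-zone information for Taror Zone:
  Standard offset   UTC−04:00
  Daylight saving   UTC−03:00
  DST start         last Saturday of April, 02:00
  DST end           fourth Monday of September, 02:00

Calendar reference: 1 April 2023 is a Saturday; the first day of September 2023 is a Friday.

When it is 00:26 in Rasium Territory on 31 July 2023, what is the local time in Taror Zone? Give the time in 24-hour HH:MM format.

1 April 2023 is a Saturday, so the first Saturday is April 1 and the second is April 8.
1 September 2023 is a Friday, so the first Sunday is September 3 and the third is September 17.
31 July 2023 falls between 8 April and 17 September, so daylight saving is in effect and Rasium Territory is at UTC+08:00.
00:26 Rasium Territory − 8h = 16:26 UTC (rolling into the previous day, 30 July 2023).
1 April 2023 is a Saturday, so Saturdays fall on 1, 8, 15, 22, 29; the last is April 29.
1 September 2023 is a Friday, so the first Monday is September 4 and the fourth is September 25.
At the standard offset (UTC−04:00), 16:26 UTC − 4h = 12:26 Taror Zone standard time.
The standard-time date in Taror Zone, 30 July 2023, falls between 29 April and 25 September, so daylight saving is in effect and Taror Zone is at UTC−03:00.
16:26 UTC − 3h = 13:26 Taror Zone.

13:26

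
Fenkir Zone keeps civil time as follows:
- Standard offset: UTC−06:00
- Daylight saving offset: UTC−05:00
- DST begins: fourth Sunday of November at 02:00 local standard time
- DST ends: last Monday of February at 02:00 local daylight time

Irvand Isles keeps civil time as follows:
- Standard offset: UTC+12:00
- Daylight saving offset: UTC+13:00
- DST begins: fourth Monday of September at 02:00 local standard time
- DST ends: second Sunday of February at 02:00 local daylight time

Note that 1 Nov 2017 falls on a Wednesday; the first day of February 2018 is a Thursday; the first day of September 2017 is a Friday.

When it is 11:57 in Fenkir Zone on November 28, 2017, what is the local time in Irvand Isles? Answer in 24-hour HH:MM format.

05:57

1 November 2017 is a Wednesday, so the first Sunday is November 5 and the fourth is November 26.
1 February 2018 is a Thursday, so Mondays fall on 5, 12, 19, 26; the last is February 26.
November 28, 2017 lies within the daylight-saving period (26 November 2017 – 26 February 2018), so Fenkir Zone is on daylight time, UTC−05:00.
11:57 Fenkir Zone + 5h = 16:57 UTC.
1 September 2017 is a Friday, so the first Monday is September 4 and the fourth is September 25.
1 February 2018 is a Thursday, so the first Sunday is February 4 and the second is February 11.
At the standard offset (UTC+12:00), 16:57 UTC + 12h = 04:57 Irvand Isles standard time (rolling into the next day, 29 November 2017).
The standard-time date in Irvand Isles, November 29, 2017, falls between 25 September 2017 and 11 February 2018, so daylight saving is in effect and Irvand Isles is at UTC+13:00.
16:57 UTC + 13h = 05:57 Irvand Isles (rolling into the next day, 29 November 2017).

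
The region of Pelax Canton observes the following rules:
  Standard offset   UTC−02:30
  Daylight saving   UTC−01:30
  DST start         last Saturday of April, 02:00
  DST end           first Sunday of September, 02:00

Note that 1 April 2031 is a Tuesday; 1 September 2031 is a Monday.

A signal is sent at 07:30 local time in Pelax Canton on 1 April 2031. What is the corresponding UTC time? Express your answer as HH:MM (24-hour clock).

1 April 2031 is a Tuesday, so Saturdays fall on 5, 12, 19, 26; the last is April 26.
1 September 2031 is a Monday, so the first Sunday is September 7.
1 April 2031 is outside the daylight-saving period (26 April – 7 September), so Pelax Canton is on standard time, UTC−02:30.
07:30 local + 2h30m = 10:00 UTC.

10:00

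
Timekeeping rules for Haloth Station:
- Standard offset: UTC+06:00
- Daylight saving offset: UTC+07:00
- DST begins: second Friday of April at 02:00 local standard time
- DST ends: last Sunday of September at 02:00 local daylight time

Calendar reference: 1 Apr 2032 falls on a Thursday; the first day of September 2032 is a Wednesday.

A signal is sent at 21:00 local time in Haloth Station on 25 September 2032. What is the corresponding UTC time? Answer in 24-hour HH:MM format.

1 April 2032 is a Thursday, so the first Friday is April 2 and the second is April 9.
1 September 2032 is a Wednesday, so Sundays fall on 5, 12, 19, 26; the last is September 26.
25 September 2032 falls between 9 April and 26 September, so daylight saving is in effect and Haloth Station is at UTC+07:00.
21:00 local − 7h = 14:00 UTC.

14:00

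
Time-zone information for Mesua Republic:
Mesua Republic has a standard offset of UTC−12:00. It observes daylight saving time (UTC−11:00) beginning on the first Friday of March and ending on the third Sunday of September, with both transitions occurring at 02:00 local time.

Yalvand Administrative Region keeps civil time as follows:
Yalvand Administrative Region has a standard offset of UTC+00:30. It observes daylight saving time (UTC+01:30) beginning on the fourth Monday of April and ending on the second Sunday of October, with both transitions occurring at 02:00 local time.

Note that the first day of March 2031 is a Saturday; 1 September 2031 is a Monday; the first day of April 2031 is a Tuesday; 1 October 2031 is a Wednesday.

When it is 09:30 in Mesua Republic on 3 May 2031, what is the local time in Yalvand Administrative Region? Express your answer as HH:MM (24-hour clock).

22:00

1 March 2031 is a Saturday, so the first Friday is March 7.
1 September 2031 is a Monday, so the first Sunday is September 7 and the third is September 21.
Daylight saving runs 7 March – 21 September; 3 May 2031 is inside that window, so Mesua Republic is at UTC−11:00.
09:30 Mesua Republic + 11h = 20:30 UTC.
1 April 2031 is a Tuesday, so the first Monday is April 7 and the fourth is April 28.
1 October 2031 is a Wednesday, so the first Sunday is October 5 and the second is October 12.
At the standard offset (UTC+00:30), 20:30 UTC + 0h30m = 21:00 Yalvand Administrative Region standard time.
The standard-time date in Yalvand Administrative Region, 3 May 2031, lies within the daylight-saving period (28 April – 12 October), so Yalvand Administrative Region is on daylight time, UTC+01:30.
20:30 UTC + 1h30m = 22:00 Yalvand Administrative Region.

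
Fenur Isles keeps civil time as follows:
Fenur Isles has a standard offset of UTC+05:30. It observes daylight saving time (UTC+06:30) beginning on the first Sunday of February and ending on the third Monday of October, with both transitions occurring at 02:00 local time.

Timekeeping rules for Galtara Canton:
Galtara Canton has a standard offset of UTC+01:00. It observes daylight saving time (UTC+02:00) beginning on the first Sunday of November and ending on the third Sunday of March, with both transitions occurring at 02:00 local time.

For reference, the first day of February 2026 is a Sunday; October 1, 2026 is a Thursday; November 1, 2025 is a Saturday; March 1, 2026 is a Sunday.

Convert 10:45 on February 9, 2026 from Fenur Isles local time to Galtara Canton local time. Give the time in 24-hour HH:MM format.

1 February 2026 is a Sunday, so the first Sunday is February 1.
1 October 2026 is a Thursday, so the first Monday is October 5 and the third is October 19.
Daylight saving runs 1 February – 19 October; February 9, 2026 is inside that window, so Fenur Isles is at UTC+06:30.
10:45 Fenur Isles − 6h30m = 04:15 UTC.
1 November 2025 is a Saturday, so the first Sunday is November 2.
1 March 2026 is a Sunday, so the first Sunday is March 1 and the third is March 15.
At the standard offset (UTC+01:00), 04:15 UTC + 1h = 05:15 Galtara Canton standard time.
The standard-time date in Galtara Canton, February 9, 2026, lies within the daylight-saving period (2 November 2025 – 15 March 2026), so Galtara Canton is on daylight time, UTC+02:00.
04:15 UTC + 2h = 06:15 Galtara Canton.

06:15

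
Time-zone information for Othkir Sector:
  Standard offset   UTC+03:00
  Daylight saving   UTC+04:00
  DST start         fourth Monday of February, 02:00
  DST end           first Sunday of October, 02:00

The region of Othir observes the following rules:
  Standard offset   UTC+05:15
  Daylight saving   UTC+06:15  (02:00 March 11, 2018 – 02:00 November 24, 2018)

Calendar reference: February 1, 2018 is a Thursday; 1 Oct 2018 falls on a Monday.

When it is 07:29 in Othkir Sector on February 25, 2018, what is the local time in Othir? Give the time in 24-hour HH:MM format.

1 February 2018 is a Thursday, so the first Monday is February 5 and the fourth is February 26.
1 October 2018 is a Monday, so the first Sunday is October 7.
February 25, 2018 does not fall between 26 February and 7 October, so daylight saving is not in effect and Othkir Sector is at UTC+03:00.
07:29 Othkir Sector − 3h = 04:29 UTC.
At the standard offset (UTC+05:15), 04:29 UTC + 5h15m = 09:44 Othir standard time.
The standard-time date in Othir, February 25, 2018, does not fall between 11 March and 24 November, so daylight saving is not in effect and Othir is at UTC+05:15.
04:29 UTC + 5h15m = 09:44 Othir.

09:44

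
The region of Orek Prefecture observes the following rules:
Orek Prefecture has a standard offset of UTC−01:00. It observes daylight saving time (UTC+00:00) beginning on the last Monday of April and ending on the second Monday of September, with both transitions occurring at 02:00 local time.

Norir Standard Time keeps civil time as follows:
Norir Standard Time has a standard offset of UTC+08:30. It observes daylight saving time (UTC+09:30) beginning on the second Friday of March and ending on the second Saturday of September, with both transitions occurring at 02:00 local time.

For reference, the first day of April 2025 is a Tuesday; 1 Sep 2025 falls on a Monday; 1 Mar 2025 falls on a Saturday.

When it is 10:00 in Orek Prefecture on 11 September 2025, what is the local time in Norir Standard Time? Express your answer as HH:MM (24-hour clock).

1 April 2025 is a Tuesday, so Mondays fall on 7, 14, 21, 28; the last is April 28.
1 September 2025 is a Monday, so the first Monday is September 1 and the second is September 8.
11 September 2025 does not fall between 28 April and 8 September, so daylight saving is not in effect and Orek Prefecture is at UTC−01:00.
10:00 Orek Prefecture + 1h = 11:00 UTC.
1 March 2025 is a Saturday, so the first Friday is March 7 and the second is March 14.
1 September 2025 is a Monday, so the first Saturday is September 6 and the second is September 13.
At the standard offset (UTC+08:30), 11:00 UTC + 8h30m = 19:30 Norir Standard Time standard time.
Daylight saving runs 14 March – 13 September; the standard-time date in Norir Standard Time, 11 September 2025, is inside that window, so Norir Standard Time is at UTC+09:30.
11:00 UTC + 9h30m = 20:30 Norir Standard Time.

20:30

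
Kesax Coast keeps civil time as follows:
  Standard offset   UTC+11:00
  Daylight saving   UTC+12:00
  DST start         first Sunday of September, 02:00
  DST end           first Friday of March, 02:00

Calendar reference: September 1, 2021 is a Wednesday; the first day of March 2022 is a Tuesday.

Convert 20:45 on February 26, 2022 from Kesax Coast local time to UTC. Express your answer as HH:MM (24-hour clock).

1 September 2021 is a Wednesday, so the first Sunday is September 5.
1 March 2022 is a Tuesday, so the first Friday is March 4.
February 26, 2022 lies within the daylight-saving period (5 September 2021 – 4 March 2022), so Kesax Coast is on daylight time, UTC+12:00.
20:45 local − 12h = 08:45 UTC.

08:45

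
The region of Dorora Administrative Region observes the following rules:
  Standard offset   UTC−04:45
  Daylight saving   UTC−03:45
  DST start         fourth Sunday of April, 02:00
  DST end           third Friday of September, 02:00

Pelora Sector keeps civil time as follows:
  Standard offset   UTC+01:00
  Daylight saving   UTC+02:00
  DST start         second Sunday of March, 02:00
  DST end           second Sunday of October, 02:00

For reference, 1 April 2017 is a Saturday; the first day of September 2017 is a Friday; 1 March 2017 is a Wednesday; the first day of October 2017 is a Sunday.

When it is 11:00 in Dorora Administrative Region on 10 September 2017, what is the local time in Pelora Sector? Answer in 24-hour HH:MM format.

16:45

1 April 2017 is a Saturday, so the first Sunday is April 2 and the fourth is April 23.
1 September 2017 is a Friday, so the first Friday is September 1 and the third is September 15.
10 September 2017 lies within the daylight-saving period (23 April – 15 September), so Dorora Administrative Region is on daylight time, UTC−03:45.
11:00 Dorora Administrative Region + 3h45m = 14:45 UTC.
1 March 2017 is a Wednesday, so the first Sunday is March 5 and the second is March 12.
1 October 2017 is a Sunday, so the first Sunday is October 1 and the second is October 8.
At the standard offset (UTC+01:00), 14:45 UTC + 1h = 15:45 Pelora Sector standard time.
The standard-time date in Pelora Sector, 10 September 2017, falls between 12 March and 8 October, so daylight saving is in effect and Pelora Sector is at UTC+02:00.
14:45 UTC + 2h = 16:45 Pelora Sector.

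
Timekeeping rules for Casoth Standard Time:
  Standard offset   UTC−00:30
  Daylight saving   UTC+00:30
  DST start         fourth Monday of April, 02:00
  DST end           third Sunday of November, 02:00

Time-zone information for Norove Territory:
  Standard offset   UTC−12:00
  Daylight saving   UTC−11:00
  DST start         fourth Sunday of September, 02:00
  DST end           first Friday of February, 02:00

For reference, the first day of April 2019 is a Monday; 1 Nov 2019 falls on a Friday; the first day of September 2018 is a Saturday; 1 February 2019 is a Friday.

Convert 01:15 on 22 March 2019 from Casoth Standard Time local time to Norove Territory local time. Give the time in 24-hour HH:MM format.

1 April 2019 is a Monday, so the first Monday is April 1 and the fourth is April 22.
1 November 2019 is a Friday, so the first Sunday is November 3 and the third is November 17.
Daylight saving runs 22 April – 17 November; 22 March 2019 is outside that window, so Casoth Standard Time is on standard time at UTC−00:30.
01:15 Casoth Standard Time + 0h30m = 01:45 UTC.
1 September 2018 is a Saturday, so the first Sunday is September 2 and the fourth is September 23.
1 February 2019 is a Friday, so the first Friday is February 1.
At the standard offset (UTC−12:00), 01:45 UTC − 12h = 13:45 Norove Territory standard time (rolling into the previous day, 21 March 2019).
The standard-time date in Norove Territory, 21 March 2019, does not fall between 23 September 2018 and 1 February 2019, so daylight saving is not in effect and Norove Territory is at UTC−12:00.
01:45 UTC − 12h = 13:45 Norove Territory (rolling into the previous day, 21 March 2019).

13:45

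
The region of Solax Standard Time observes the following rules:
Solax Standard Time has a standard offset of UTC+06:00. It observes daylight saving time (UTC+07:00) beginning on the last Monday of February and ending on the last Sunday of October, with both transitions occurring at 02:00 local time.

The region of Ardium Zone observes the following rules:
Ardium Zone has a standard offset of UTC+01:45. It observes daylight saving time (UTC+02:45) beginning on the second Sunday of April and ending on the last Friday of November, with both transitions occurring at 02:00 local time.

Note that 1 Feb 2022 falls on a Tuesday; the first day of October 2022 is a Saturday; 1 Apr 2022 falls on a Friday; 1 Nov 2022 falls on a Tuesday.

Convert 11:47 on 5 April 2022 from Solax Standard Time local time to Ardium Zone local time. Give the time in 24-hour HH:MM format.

06:32

1 February 2022 is a Tuesday, so Mondays fall on 7, 14, 21, 28; the last is February 28.
1 October 2022 is a Saturday, so Sundays fall on 2, 9, 16, 23, 30; the last is October 30.
5 April 2022 lies within the daylight-saving period (28 February – 30 October), so Solax Standard Time is on daylight time, UTC+07:00.
11:47 Solax Standard Time − 7h = 04:47 UTC.
1 April 2022 is a Friday, so the first Sunday is April 3 and the second is April 10.
1 November 2022 is a Tuesday, so Fridays fall on 4, 11, 18, 25; the last is November 25.
At the standard offset (UTC+01:45), 04:47 UTC + 1h45m = 06:32 Ardium Zone standard time.
Daylight saving runs 10 April – 25 November; the standard-time date in Ardium Zone, 5 April 2022, is outside that window, so Ardium Zone is on standard time at UTC+01:45.
04:47 UTC + 1h45m = 06:32 Ardium Zone.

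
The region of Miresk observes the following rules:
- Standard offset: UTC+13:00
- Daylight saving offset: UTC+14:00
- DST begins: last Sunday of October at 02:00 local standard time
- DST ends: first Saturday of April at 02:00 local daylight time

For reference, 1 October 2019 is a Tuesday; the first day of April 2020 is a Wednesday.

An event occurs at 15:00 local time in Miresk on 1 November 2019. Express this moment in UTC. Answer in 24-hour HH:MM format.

1 October 2019 is a Tuesday, so Sundays fall on 6, 13, 20, 27; the last is October 27.
1 April 2020 is a Wednesday, so the first Saturday is April 4.
1 November 2019 falls between 27 October 2019 and 4 April 2020, so daylight saving is in effect and Miresk is at UTC+14:00.
15:00 local − 14h = 01:00 UTC.

01:00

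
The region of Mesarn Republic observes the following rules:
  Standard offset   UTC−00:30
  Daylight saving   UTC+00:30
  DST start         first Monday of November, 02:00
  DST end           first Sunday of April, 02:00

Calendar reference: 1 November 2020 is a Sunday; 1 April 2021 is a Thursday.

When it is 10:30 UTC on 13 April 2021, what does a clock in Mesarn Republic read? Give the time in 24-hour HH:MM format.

10:00

1 November 2020 is a Sunday, so the first Monday is November 2.
1 April 2021 is a Thursday, so the first Sunday is April 4.
At the standard offset (UTC−00:30), 10:30 UTC − 0h30m = 10:00 Mesarn Republic standard time.
The standard-time date in Mesarn Republic, 13 April 2021, does not fall between 2 November 2020 and 4 April 2021, so daylight saving is not in effect and Mesarn Republic is at UTC−00:30.
10:30 UTC − 0h30m = 10:00 local.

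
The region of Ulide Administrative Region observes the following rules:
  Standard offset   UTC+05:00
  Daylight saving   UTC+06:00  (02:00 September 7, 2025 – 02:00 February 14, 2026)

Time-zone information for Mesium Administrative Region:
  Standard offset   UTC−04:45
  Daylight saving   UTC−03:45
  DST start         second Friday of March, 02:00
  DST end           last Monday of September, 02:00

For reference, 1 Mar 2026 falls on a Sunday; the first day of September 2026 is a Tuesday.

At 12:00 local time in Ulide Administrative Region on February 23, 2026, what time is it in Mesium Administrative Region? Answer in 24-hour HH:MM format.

02:15

February 23, 2026 is outside the daylight-saving period (7 September 2025 – 14 February 2026), so Ulide Administrative Region is on standard time, UTC+05:00.
12:00 Ulide Administrative Region − 5h = 07:00 UTC.
1 March 2026 is a Sunday, so the first Friday is March 6 and the second is March 13.
1 September 2026 is a Tuesday, so Mondays fall on 7, 14, 21, 28; the last is September 28.
At the standard offset (UTC−04:45), 07:00 UTC − 4h45m = 02:15 Mesium Administrative Region standard time.
The standard-time date in Mesium Administrative Region, February 23, 2026, does not fall between 13 March and 28 September, so daylight saving is not in effect and Mesium Administrative Region is at UTC−04:45.
07:00 UTC − 4h45m = 02:15 Mesium Administrative Region.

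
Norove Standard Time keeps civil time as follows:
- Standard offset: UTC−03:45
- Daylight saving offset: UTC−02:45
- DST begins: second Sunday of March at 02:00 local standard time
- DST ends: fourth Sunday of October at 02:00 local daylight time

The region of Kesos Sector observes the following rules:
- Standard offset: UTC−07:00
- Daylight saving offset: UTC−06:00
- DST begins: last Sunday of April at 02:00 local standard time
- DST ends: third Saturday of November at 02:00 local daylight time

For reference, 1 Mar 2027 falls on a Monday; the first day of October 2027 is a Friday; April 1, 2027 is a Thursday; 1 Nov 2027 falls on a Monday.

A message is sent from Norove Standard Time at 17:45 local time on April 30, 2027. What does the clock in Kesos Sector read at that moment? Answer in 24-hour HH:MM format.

14:30

1 March 2027 is a Monday, so the first Sunday is March 7 and the second is March 14.
1 October 2027 is a Friday, so the first Sunday is October 3 and the fourth is October 24.
April 30, 2027 falls between 14 March and 24 October, so daylight saving is in effect and Norove Standard Time is at UTC−02:45.
17:45 Norove Standard Time + 2h45m = 20:30 UTC.
1 April 2027 is a Thursday, so Sundays fall on 4, 11, 18, 25; the last is April 25.
1 November 2027 is a Monday, so the first Saturday is November 6 and the third is November 20.
At the standard offset (UTC−07:00), 20:30 UTC − 7h = 13:30 Kesos Sector standard time.
Daylight saving runs 25 April – 20 November; the standard-time date in Kesos Sector, April 30, 2027, is inside that window, so Kesos Sector is at UTC−06:00.
20:30 UTC − 6h = 14:30 Kesos Sector.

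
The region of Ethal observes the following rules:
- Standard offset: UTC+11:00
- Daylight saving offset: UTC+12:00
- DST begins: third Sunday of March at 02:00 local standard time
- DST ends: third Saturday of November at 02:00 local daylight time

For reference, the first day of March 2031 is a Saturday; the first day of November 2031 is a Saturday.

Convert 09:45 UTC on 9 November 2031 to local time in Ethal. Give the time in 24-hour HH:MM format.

21:45

1 March 2031 is a Saturday, so the first Sunday is March 2 and the third is March 16.
1 November 2031 is a Saturday, so the first Saturday is November 1 and the third is November 15.
At the standard offset (UTC+11:00), 09:45 UTC + 11h = 20:45 Ethal standard time.
The standard-time date in Ethal, 9 November 2031, lies within the daylight-saving period (16 March – 15 November), so Ethal is on daylight time, UTC+12:00.
09:45 UTC + 12h = 21:45 local.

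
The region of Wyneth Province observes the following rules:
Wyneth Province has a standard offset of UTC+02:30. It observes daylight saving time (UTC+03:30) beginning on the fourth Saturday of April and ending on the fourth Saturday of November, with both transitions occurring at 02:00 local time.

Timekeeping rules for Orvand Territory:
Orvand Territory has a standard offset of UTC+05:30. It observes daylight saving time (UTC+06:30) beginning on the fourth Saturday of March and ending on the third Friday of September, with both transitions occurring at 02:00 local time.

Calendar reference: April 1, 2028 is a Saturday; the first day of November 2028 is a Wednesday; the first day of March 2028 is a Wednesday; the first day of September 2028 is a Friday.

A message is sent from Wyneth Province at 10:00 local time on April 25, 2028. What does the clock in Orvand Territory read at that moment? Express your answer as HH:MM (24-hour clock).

13:00

1 April 2028 is a Saturday, so the first Saturday is April 1 and the fourth is April 22.
1 November 2028 is a Wednesday, so the first Saturday is November 4 and the fourth is November 25.
Daylight saving runs 22 April – 25 November; April 25, 2028 is inside that window, so Wyneth Province is at UTC+03:30.
10:00 Wyneth Province − 3h30m = 06:30 UTC.
1 March 2028 is a Wednesday, so the first Saturday is March 4 and the fourth is March 25.
1 September 2028 is a Friday, so the first Friday is September 1 and the third is September 15.
At the standard offset (UTC+05:30), 06:30 UTC + 5h30m = 12:00 Orvand Territory standard time.
Daylight saving runs 25 March – 15 September; the standard-time date in Orvand Territory, April 25, 2028, is inside that window, so Orvand Territory is at UTC+06:30.
06:30 UTC + 6h30m = 13:00 Orvand Territory.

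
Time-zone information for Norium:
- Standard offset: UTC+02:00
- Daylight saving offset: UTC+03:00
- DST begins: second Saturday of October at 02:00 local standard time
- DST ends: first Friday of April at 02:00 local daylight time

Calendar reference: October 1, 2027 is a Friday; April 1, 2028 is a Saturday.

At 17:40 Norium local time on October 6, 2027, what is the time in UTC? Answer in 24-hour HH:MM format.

1 October 2027 is a Friday, so the first Saturday is October 2 and the second is October 9.
1 April 2028 is a Saturday, so the first Friday is April 7.
October 6, 2027 does not fall between 9 October 2027 and 7 April 2028, so daylight saving is not in effect and Norium is at UTC+02:00.
17:40 local − 2h = 15:40 UTC.

15:40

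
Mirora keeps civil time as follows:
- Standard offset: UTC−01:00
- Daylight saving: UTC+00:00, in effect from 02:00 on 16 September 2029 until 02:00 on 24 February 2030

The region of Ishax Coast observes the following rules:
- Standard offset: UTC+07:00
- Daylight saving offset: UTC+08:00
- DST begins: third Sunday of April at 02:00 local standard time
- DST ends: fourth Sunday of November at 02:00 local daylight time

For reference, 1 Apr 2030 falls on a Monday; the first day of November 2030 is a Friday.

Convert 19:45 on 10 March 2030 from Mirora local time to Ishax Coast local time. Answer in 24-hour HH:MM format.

10 March 2030 does not fall between 16 September 2029 and 24 February 2030, so daylight saving is not in effect and Mirora is at UTC−01:00.
19:45 Mirora + 1h = 20:45 UTC.
1 April 2030 is a Monday, so the first Sunday is April 7 and the third is April 21.
1 November 2030 is a Friday, so the first Sunday is November 3 and the fourth is November 24.
At the standard offset (UTC+07:00), 20:45 UTC + 7h = 03:45 Ishax Coast standard time (rolling into the next day, 11 March 2030).
Daylight saving runs 21 April – 24 November; the standard-time date in Ishax Coast, 11 March 2030, is outside that window, so Ishax Coast is on standard time at UTC+07:00.
20:45 UTC + 7h = 03:45 Ishax Coast (rolling into the next day, 11 March 2030).

03:45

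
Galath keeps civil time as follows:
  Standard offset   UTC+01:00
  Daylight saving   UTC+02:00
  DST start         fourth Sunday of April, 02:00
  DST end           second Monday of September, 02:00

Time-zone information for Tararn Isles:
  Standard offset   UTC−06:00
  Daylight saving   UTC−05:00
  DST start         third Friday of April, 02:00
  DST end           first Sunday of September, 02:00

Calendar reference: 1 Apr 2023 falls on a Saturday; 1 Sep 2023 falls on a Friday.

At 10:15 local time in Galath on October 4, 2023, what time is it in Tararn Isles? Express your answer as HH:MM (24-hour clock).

03:15

1 April 2023 is a Saturday, so the first Sunday is April 2 and the fourth is April 23.
1 September 2023 is a Friday, so the first Monday is September 4 and the second is September 11.
October 4, 2023 does not fall between 23 April and 11 September, so daylight saving is not in effect and Galath is at UTC+01:00.
10:15 Galath − 1h = 09:15 UTC.
1 April 2023 is a Saturday, so the first Friday is April 7 and the third is April 21.
1 September 2023 is a Friday, so the first Sunday is September 3.
At the standard offset (UTC−06:00), 09:15 UTC − 6h = 03:15 Tararn Isles standard time.
The standard-time date in Tararn Isles, October 4, 2023, is outside the daylight-saving period (21 April – 3 September), so Tararn Isles is on standard time, UTC−06:00.
09:15 UTC − 6h = 03:15 Tararn Isles.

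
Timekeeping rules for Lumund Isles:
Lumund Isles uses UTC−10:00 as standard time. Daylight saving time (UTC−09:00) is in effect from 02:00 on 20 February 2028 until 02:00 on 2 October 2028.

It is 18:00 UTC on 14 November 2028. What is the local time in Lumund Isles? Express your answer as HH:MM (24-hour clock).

08:00

At the standard offset (UTC−10:00), 18:00 UTC − 10h = 08:00 Lumund Isles standard time.
Daylight saving runs 20 February – 2 October; the standard-time date in Lumund Isles, 14 November 2028, is outside that window, so Lumund Isles is on standard time at UTC−10:00.
18:00 UTC − 10h = 08:00 local.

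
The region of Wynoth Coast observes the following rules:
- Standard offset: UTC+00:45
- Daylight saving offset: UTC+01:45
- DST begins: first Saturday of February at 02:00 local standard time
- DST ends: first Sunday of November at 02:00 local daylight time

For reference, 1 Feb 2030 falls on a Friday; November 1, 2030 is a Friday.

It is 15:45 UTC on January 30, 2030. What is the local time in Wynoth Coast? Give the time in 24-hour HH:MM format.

1 February 2030 is a Friday, so the first Saturday is February 2.
1 November 2030 is a Friday, so the first Sunday is November 3.
At the standard offset (UTC+00:45), 15:45 UTC + 0h45m = 16:30 Wynoth Coast standard time.
Daylight saving runs 2 February – 3 November; the standard-time date in Wynoth Coast, January 30, 2030, is outside that window, so Wynoth Coast is on standard time at UTC+00:45.
15:45 UTC + 0h45m = 16:30 local.

16:30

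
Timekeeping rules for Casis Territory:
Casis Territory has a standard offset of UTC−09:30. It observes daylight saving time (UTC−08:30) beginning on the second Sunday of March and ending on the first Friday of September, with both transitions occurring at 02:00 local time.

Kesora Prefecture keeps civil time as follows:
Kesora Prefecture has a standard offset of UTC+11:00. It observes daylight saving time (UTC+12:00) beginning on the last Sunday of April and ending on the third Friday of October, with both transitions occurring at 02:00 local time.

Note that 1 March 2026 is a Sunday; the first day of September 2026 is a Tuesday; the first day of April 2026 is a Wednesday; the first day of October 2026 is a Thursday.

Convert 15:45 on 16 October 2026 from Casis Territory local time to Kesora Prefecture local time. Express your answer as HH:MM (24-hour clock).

1 March 2026 is a Sunday, so the first Sunday is March 1 and the second is March 8.
1 September 2026 is a Tuesday, so the first Friday is September 4.
16 October 2026 is outside the daylight-saving period (8 March – 4 September), so Casis Territory is on standard time, UTC−09:30.
15:45 Casis Territory + 9h30m = 01:15 UTC (rolling into the next day, 17 October 2026).
1 April 2026 is a Wednesday, so Sundays fall on 5, 12, 19, 26; the last is April 26.
1 October 2026 is a Thursday, so the first Friday is October 2 and the third is October 16.
At the standard offset (UTC+11:00), 01:15 UTC + 11h = 12:15 Kesora Prefecture standard time.
The standard-time date in Kesora Prefecture, 17 October 2026, does not fall between 26 April and 16 October, so daylight saving is not in effect and Kesora Prefecture is at UTC+11:00.
01:15 UTC + 11h = 12:15 Kesora Prefecture.

12:15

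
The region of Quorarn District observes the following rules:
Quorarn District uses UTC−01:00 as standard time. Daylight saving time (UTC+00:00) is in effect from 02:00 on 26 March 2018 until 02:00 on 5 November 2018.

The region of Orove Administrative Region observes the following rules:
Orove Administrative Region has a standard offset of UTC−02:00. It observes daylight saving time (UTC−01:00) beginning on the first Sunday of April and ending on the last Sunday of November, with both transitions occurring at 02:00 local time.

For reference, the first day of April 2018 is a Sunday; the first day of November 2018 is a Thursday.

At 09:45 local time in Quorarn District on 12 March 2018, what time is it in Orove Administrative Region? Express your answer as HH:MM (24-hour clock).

08:45

12 March 2018 does not fall between 26 March and 5 November, so daylight saving is not in effect and Quorarn District is at UTC−01:00.
09:45 Quorarn District + 1h = 10:45 UTC.
1 April 2018 is a Sunday, so the first Sunday is April 1.
1 November 2018 is a Thursday, so Sundays fall on 4, 11, 18, 25; the last is November 25.
At the standard offset (UTC−02:00), 10:45 UTC − 2h = 08:45 Orove Administrative Region standard time.
The standard-time date in Orove Administrative Region, 12 March 2018, is outside the daylight-saving period (1 April – 25 November), so Orove Administrative Region is on standard time, UTC−02:00.
10:45 UTC − 2h = 08:45 Orove Administrative Region.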